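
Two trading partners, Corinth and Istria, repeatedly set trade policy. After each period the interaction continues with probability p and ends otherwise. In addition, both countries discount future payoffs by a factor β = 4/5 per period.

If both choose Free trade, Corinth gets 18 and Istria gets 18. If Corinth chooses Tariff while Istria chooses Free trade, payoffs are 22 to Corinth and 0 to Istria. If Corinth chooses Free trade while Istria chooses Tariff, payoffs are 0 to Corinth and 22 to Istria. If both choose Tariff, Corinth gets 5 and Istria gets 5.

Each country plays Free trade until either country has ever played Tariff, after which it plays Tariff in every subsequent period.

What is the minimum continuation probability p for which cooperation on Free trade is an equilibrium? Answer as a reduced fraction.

5/17

With continuation probability p and discount β, the effective per-period discount factor is βp.
Grim-trigger IC: βp ≥ (22−18)/(22−5) = 4/17.
So p ≥ (4/17)/(4/5) = 5/17.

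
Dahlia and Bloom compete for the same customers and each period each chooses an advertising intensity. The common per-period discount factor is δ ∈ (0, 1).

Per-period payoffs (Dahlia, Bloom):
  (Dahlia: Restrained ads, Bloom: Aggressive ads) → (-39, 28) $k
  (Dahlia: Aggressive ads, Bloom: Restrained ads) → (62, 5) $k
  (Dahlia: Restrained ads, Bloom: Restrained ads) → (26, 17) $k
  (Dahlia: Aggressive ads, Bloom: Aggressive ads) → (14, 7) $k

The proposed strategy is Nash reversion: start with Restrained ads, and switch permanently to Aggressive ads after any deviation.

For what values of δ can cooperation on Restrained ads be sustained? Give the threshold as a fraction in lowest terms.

3/4

For Dahlia: deviation gain 62−26 = 36, per-period punishment loss 26−14 = 12. IC gives δ ≥ 36/48 = 3/4.
For Bloom: gain 11, loss 10 per period, so δ ≥ 11/21.
The tighter constraint is Dahlia's, so cooperation needs δ ≥ 3/4.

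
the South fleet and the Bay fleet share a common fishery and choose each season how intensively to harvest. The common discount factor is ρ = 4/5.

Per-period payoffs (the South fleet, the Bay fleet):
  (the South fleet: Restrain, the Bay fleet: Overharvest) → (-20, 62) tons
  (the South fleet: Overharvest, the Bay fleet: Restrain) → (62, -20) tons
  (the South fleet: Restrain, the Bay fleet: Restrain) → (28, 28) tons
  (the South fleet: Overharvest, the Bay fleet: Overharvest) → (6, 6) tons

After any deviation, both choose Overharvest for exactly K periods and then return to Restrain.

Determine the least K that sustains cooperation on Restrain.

Need Σ_{k=1}^{K} ρ^k ≥ (62−28)/(28−6) = 1.5455 at ρ = 4/5.
At K = 2 the sum is 1.4400 < 1.5455; at K = 3 it is 1.9520 ≥ 1.5455.
So the minimum punishment length is K = 3.

3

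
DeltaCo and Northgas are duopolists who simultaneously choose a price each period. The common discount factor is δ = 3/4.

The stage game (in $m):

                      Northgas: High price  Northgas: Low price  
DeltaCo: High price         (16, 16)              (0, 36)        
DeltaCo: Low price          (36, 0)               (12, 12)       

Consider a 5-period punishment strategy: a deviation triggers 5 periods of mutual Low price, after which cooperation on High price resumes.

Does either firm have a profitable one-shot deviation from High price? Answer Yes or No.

IC: δ+…+δ^5 ≥ (36−16)/(16−12) = 5.
At δ = 3/4: partial sum = 2.2881 < 5.0000. Cooperation not sustainable.

Yes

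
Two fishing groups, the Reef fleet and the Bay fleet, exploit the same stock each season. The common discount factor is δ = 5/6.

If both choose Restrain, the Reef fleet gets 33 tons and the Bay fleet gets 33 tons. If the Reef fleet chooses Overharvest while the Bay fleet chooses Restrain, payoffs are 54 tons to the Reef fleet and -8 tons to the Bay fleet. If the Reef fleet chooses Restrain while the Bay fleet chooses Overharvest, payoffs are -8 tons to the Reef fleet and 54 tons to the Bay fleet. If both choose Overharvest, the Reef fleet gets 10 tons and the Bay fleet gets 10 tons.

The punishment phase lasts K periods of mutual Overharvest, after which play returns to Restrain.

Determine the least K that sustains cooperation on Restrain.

2

Need Σ_{k=1}^{K} δ^k ≥ (54−33)/(33−10) = 0.9130 at δ = 5/6.
At K = 1 the sum is 0.8333 < 0.9130; at K = 2 it is 1.5278 ≥ 0.9130.
So the minimum punishment length is K = 2.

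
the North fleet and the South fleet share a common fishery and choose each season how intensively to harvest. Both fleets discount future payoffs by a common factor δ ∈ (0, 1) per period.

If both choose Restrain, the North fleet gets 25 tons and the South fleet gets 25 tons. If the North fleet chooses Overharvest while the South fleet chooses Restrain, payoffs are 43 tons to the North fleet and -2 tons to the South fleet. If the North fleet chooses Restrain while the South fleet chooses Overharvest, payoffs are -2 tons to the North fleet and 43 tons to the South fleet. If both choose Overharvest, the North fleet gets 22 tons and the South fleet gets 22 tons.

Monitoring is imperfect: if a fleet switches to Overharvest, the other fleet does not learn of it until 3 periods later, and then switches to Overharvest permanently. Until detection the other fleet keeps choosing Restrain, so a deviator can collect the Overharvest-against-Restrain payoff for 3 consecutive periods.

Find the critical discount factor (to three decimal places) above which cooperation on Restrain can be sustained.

A deviator earns 43 for 3 periods, then 22 forever; cooperating earns 25 forever. Multiplying the IC by (1−δ):
25 ≥ 43(1−δ^3) + 22δ^3, so 21·δ^3 ≥ 18 and δ^3 ≥ 6/7.
δ ≥ (6/7)^(1/3) ≈ 0.950.

0.950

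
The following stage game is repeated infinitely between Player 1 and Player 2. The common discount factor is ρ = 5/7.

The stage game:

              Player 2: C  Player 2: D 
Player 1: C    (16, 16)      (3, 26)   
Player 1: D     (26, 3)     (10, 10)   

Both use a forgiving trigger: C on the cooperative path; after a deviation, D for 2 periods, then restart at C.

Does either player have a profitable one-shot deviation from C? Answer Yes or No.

Yes

IC: ρ+…+ρ^2 ≥ (26−16)/(16−10) = 5/3.
At ρ = 5/7: partial sum = 1.2245 < 1.6667. Cooperation not sustainable.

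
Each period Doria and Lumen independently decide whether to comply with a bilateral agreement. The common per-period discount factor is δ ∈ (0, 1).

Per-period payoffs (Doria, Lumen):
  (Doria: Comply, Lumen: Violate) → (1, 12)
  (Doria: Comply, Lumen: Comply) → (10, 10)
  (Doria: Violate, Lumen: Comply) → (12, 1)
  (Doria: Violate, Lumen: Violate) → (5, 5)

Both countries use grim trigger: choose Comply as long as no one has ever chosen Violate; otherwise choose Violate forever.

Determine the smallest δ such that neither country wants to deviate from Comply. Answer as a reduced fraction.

10/(1−δ) ≥ 12 + 5δ/(1−δ)
10 ≥ 12 − 7δ
δ ≥ 2/7.

2/7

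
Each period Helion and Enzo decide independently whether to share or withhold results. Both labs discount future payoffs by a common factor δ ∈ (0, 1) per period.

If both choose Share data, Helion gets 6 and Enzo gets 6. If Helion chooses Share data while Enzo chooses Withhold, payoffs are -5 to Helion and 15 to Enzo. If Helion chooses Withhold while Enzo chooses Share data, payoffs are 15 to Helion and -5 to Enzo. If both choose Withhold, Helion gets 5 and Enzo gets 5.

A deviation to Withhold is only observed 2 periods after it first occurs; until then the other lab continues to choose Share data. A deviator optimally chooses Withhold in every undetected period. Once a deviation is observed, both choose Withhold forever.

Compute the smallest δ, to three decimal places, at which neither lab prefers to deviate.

Deviating for the 2 undetected periods gains 15−6 = 9 per period over cooperation, then loses 6−5 = 1 per period forever once punishment starts.
Gain: 9(1 + δ + … + δ^1); loss: 1·δ^2/(1−δ).
No profitable deviation ⇔ 9(1−δ^2) ≤ 1·δ^2, i.e. δ^2 ≥ 9/(9+1) = 9/10.
Hence δ ≥ (9/10)^(1/2) ≈ 0.949.

0.949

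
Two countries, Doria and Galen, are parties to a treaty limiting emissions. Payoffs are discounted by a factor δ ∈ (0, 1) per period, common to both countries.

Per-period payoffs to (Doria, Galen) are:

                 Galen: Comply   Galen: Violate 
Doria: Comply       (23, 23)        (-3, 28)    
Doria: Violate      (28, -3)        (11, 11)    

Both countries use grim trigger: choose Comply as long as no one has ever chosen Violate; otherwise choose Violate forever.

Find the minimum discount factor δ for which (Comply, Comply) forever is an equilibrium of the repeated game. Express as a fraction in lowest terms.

5/17

Cooperation forever yields 23 each period: 23/(1−δ).
Deviating yields 28 once, then 11 forever: 28 + 11δ/(1−δ).
No profitable deviation requires 23/(1−δ) ≥ 28 + 11δ/(1−δ).
Multiplying by (1−δ): 23 ≥ 28(1−δ) + 11δ = 28 − 17δ.
So 17δ ≥ 5, i.e. δ ≥ 5/17.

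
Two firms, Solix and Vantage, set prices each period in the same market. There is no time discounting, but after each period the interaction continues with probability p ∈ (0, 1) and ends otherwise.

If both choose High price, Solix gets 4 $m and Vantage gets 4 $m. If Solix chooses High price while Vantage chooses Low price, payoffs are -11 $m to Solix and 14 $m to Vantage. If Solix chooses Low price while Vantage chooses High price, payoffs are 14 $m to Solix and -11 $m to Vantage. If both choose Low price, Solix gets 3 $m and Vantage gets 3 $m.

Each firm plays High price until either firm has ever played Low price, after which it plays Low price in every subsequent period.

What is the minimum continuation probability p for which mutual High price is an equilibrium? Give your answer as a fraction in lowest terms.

Expected cooperation value is 4 + p·4 + p²·4 + … = 4/(1−p); deviation gives 14 + p·3/(1−p).
4 ≥ 14(1−p) + 3p ⇒ 11p ≥ 10 ⇒ p ≥ 10/11.

10/11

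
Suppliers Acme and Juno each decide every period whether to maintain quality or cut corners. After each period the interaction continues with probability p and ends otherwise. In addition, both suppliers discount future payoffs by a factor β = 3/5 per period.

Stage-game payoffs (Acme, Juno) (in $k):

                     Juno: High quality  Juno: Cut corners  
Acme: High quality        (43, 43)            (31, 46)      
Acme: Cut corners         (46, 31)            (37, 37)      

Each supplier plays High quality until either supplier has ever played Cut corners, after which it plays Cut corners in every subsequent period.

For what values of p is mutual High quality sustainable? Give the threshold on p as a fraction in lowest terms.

With continuation probability p and discount β, the effective per-period discount factor is βp.
Grim-trigger IC: βp ≥ (46−43)/(46−37) = 1/3.
So p ≥ (1/3)/(3/5) = 5/9.

5/9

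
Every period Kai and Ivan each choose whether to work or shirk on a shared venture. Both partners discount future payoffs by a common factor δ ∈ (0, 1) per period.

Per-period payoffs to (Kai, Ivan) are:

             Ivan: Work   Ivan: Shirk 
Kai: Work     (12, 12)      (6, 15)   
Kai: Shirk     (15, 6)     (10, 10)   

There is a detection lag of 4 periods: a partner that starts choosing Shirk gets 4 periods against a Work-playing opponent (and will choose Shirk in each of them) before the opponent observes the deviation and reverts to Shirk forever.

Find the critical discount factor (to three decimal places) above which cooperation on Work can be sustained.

0.880

Deviating for the 4 undetected periods gains 15−12 = 3 per period over cooperation, then loses 12−10 = 2 per period forever once punishment starts.
Gain: 3(1 + δ + … + δ^3); loss: 2·δ^4/(1−δ).
No profitable deviation ⇔ 3(1−δ^4) ≤ 2·δ^4, i.e. δ^4 ≥ 3/(3+2) = 3/5.
Hence δ ≥ (3/5)^(1/4) ≈ 0.880.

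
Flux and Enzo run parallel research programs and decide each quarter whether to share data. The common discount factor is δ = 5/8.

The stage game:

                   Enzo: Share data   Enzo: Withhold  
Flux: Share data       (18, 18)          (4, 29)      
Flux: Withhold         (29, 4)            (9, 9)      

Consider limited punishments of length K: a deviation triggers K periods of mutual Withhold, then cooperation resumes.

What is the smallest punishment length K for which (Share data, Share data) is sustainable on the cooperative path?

3

IC: δ(1−δ^K)/(1−δ) ≥ (29−18)/(18−9) = 11/9.
With δ = 5/8: need 1 − δ^K ≥ 11/9·(1−5/8)/(5/8), i.e. δ^K ≤ 0.2667.
Since (5/8)^2 = 0.3906 and (5/8)^3 = 0.2441, the smallest such K is 3.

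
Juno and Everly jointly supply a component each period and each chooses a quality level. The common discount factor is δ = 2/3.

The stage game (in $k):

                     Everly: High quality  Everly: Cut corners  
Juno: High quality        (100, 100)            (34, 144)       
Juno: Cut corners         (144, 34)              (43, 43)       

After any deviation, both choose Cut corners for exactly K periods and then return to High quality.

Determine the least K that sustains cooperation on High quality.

2

Need Σ_{k=1}^{K} δ^k ≥ (144−100)/(100−43) = 0.7719 at δ = 2/3.
At K = 1 the sum is 0.6667 < 0.7719; at K = 2 it is 1.1111 ≥ 0.7719.
So the minimum punishment length is K = 2.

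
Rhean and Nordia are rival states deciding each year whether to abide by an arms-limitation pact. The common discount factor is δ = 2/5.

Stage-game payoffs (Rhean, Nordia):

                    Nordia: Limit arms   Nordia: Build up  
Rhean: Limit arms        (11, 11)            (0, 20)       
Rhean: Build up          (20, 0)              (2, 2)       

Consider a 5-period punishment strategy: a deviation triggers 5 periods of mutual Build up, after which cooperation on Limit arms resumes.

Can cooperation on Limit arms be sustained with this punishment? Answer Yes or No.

IC: δ+…+δ^5 ≥ (20−11)/(11−2) = 1.
At δ = 2/5: partial sum = 0.6598 < 1.0000. Cooperation not sustainable.

No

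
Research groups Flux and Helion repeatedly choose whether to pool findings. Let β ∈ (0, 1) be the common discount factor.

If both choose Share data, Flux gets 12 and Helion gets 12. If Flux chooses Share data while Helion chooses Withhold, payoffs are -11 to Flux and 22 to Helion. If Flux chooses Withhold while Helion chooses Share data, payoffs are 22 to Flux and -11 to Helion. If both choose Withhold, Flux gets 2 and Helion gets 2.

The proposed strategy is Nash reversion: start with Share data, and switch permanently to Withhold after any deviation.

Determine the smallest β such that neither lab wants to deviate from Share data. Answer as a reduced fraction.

12/(1−β) ≥ 22 + 2β/(1−β)
12 ≥ 22 − 20β
β ≥ 10/20 = 1/2.

1/2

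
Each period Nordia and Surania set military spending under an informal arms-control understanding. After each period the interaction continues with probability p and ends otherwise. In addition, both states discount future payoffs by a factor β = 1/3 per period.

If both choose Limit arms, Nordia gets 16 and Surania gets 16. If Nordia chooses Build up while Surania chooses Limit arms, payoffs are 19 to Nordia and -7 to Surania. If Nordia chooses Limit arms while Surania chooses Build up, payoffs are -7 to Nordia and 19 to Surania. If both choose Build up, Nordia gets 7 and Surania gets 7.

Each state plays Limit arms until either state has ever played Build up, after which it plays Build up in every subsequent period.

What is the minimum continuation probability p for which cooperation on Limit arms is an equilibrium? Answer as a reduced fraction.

3/4

Expected continuation weight on next period's payoff is β·p = 1/3·p, which plays the role of the discount factor.
Cooperation requires 1/3·p ≥ (19−16)/(19−7) = 1/4, hence p ≥ 3/4.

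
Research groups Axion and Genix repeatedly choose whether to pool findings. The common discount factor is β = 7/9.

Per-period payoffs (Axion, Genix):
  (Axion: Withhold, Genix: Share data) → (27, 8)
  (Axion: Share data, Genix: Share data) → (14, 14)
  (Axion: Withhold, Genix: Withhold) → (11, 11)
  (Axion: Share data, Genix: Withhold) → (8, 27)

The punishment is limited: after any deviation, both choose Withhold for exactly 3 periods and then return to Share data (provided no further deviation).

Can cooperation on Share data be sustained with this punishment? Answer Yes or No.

No

IC: β+…+β^3 ≥ (27−14)/(14−11) = 13/3.
At β = 7/9: partial sum = 1.8532 < 4.3333. Cooperation not sustainable.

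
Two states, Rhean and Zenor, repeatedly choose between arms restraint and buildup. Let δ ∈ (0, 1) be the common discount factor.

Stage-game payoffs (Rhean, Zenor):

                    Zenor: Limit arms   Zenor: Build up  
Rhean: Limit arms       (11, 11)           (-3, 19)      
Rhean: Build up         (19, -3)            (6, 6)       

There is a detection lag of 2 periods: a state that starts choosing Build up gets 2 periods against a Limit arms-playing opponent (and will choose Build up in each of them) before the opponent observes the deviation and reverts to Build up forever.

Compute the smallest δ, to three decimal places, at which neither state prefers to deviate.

0.784

A deviator earns 19 for 2 periods, then 6 forever; cooperating earns 11 forever. Multiplying the IC by (1−δ):
11 ≥ 19(1−δ^2) + 6δ^2, so 13·δ^2 ≥ 8 and δ^2 ≥ 8/13.
δ ≥ (8/13)^(1/2) ≈ 0.784.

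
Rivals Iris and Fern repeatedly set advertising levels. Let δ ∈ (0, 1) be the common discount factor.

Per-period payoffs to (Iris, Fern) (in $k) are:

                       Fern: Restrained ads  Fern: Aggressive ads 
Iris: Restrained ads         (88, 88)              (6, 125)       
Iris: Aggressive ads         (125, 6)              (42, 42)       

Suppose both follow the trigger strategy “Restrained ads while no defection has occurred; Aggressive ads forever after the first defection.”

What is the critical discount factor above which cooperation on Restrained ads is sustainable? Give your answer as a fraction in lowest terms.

37/83

Under grim trigger the critical discount factor is (T−C)/(T−P) with T = 125, C = 88, P = 42.
δ* = (125−88)/(125−42) = 37/83.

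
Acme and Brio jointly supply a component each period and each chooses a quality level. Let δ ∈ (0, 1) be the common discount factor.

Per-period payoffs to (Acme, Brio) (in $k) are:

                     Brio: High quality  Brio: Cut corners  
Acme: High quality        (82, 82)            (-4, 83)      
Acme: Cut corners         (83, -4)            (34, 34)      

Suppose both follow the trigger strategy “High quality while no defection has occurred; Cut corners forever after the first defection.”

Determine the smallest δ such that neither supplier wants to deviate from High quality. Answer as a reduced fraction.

1/49

Under grim trigger the critical discount factor is (T−C)/(T−P) with T = 83, C = 82, P = 34.
δ* = (83−82)/(83−34) = 1/49.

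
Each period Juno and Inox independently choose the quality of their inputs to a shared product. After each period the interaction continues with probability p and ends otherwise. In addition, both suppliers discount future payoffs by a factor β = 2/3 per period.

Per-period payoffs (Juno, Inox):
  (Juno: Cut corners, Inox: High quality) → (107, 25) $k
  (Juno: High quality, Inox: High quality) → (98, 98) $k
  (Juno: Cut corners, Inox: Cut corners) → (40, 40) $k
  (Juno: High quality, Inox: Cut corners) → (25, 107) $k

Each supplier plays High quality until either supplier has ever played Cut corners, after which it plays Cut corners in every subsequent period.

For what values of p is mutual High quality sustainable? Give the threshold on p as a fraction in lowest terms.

Expected continuation weight on next period's payoff is β·p = 2/3·p, which plays the role of the discount factor.
Cooperation requires 2/3·p ≥ (107−98)/(107−40) = 9/67, hence p ≥ 27/134.

27/134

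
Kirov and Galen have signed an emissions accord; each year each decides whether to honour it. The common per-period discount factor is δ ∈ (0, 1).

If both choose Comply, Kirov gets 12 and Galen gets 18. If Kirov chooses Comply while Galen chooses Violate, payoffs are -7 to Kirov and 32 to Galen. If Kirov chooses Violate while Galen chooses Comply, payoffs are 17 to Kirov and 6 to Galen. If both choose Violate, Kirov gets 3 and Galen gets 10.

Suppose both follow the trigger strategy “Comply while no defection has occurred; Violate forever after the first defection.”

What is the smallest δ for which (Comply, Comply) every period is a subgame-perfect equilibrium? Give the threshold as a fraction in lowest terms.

7/11

For Kirov: deviation gain 17−12 = 5, per-period punishment loss 12−3 = 9. IC gives δ ≥ 5/14.
For Galen: gain 14, loss 8 per period, so δ ≥ 14/22 = 7/11.
The tighter constraint is Galen's, so cooperation needs δ ≥ 7/11.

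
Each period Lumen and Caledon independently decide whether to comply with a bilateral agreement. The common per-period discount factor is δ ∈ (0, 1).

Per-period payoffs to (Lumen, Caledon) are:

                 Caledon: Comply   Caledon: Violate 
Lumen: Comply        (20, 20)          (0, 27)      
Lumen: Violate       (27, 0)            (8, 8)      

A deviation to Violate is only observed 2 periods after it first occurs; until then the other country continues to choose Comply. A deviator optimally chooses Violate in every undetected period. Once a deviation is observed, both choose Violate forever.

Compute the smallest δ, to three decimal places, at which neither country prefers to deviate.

0.607

A deviator earns 27 for 2 periods, then 8 forever; cooperating earns 20 forever. Multiplying the IC by (1−δ):
20 ≥ 27(1−δ^2) + 8δ^2, so 19·δ^2 ≥ 7 and δ^2 ≥ 7/19.
δ ≥ (7/19)^(1/2) ≈ 0.607.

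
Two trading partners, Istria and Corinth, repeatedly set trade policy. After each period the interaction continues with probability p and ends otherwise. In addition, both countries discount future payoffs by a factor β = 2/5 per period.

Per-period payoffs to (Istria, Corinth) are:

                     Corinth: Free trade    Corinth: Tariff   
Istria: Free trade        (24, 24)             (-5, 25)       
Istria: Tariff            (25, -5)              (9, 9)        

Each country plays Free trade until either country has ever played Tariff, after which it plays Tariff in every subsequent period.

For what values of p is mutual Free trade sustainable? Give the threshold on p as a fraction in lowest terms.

With continuation probability p and discount β, the effective per-period discount factor is βp.
Grim-trigger IC: βp ≥ (25−24)/(25−9) = 1/16.
So p ≥ (1/16)/(2/5) = 5/32.

5/32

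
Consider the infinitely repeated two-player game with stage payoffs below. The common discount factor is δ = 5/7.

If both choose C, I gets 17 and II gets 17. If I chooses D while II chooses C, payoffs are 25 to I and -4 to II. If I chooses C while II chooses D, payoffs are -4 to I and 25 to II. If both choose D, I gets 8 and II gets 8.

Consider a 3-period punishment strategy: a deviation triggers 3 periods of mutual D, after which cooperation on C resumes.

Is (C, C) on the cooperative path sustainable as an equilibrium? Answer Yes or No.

IC: δ+…+δ^3 ≥ (25−17)/(17−8) = 8/9.
At δ = 5/7: partial sum = 1.5889 ≥ 0.8889. Cooperation sustainable.

Yes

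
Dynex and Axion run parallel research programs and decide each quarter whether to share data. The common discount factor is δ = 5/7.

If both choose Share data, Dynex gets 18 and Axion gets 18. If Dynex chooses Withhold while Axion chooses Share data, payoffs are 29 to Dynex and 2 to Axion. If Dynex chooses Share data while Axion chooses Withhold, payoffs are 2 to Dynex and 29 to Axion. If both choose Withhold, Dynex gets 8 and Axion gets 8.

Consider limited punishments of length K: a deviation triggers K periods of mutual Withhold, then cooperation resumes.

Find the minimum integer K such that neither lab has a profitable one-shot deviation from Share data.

2

Need Σ_{k=1}^{K} δ^k ≥ (29−18)/(18−8) = 1.1000 at δ = 5/7.
At K = 1 the sum is 0.7143 < 1.1000; at K = 2 it is 1.2245 ≥ 1.1000.
So the minimum punishment length is K = 2.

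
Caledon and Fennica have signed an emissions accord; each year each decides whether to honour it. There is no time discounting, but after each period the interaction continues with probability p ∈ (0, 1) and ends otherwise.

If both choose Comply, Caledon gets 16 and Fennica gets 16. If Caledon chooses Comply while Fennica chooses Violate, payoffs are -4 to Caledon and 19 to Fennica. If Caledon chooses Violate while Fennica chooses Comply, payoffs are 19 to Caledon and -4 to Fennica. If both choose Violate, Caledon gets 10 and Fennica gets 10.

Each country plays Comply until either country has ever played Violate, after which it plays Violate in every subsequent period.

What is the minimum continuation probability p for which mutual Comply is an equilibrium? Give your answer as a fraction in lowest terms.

1/3

Expected cooperation value is 16 + p·16 + p²·16 + … = 16/(1−p); deviation gives 19 + p·10/(1−p).
16 ≥ 19(1−p) + 10p ⇒ 9p ≥ 3 ⇒ p ≥ 3/9 = 1/3.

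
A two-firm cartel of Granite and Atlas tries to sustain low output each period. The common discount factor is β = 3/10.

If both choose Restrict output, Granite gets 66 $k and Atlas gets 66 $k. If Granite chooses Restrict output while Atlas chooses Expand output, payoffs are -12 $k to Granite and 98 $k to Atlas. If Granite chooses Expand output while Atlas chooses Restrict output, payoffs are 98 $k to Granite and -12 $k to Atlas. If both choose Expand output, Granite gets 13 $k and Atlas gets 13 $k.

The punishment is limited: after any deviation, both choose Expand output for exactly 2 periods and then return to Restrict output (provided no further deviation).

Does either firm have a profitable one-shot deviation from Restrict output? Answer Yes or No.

A one-shot deviation gives 98 now, then 13 for 2 periods, then back to 66.
Gain from deviating: (98−66) today; loss: (66−13) in each of the next 2 periods.
No-deviation condition: (66−13)(β+…+β^2) ≥ 98−66, i.e. β+…+β^2 ≥ 32/53.
At β = 3/10: β+…+β^2 = 0.3900 < 0.6038.
So cooperation is not sustainable.

Yes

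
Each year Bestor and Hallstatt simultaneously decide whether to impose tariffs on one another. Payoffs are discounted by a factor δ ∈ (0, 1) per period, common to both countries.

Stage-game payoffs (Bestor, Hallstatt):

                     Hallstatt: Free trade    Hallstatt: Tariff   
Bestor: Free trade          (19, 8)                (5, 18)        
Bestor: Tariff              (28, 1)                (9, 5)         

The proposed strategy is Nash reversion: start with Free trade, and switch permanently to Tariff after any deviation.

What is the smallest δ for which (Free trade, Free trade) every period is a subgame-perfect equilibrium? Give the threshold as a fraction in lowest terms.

For Bestor: deviation gain 28−19 = 9, per-period punishment loss 19−9 = 10. IC gives δ ≥ 9/19.
For Hallstatt: gain 10, loss 3 per period, so δ ≥ 10/13.
The tighter constraint is Hallstatt's, so cooperation needs δ ≥ 10/13.

10/13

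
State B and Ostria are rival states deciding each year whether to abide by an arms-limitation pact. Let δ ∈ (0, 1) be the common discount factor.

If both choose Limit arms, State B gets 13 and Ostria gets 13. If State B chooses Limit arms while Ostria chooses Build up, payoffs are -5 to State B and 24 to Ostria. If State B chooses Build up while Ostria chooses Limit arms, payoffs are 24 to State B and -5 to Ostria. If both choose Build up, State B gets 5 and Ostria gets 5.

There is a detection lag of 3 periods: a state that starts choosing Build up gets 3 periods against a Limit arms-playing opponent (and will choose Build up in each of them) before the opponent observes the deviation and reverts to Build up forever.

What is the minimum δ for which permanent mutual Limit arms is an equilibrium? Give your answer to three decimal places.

Deviating for the 3 undetected periods gains 24−13 = 11 per period over cooperation, then loses 13−5 = 8 per period forever once punishment starts.
Gain: 11(1 + δ + … + δ^2); loss: 8·δ^3/(1−δ).
No profitable deviation ⇔ 11(1−δ^3) ≤ 8·δ^3, i.e. δ^3 ≥ 11/(11+8) = 11/19.
Hence δ ≥ (11/19)^(1/3) ≈ 0.833.

0.833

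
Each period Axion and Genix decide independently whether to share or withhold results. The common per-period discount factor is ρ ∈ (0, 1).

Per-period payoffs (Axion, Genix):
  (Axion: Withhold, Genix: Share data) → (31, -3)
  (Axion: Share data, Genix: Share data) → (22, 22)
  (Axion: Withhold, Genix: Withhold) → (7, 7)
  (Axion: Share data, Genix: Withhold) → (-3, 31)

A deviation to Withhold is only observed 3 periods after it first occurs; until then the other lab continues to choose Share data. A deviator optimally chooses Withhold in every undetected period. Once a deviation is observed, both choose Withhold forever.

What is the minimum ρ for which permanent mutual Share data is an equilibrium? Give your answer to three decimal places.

0.721

A deviator earns 31 for 3 periods, then 7 forever; cooperating earns 22 forever. Multiplying the IC by (1−ρ):
22 ≥ 31(1−ρ^3) + 7ρ^3, so 24·ρ^3 ≥ 9 and ρ^3 ≥ 3/8.
ρ ≥ (3/8)^(1/3) ≈ 0.721.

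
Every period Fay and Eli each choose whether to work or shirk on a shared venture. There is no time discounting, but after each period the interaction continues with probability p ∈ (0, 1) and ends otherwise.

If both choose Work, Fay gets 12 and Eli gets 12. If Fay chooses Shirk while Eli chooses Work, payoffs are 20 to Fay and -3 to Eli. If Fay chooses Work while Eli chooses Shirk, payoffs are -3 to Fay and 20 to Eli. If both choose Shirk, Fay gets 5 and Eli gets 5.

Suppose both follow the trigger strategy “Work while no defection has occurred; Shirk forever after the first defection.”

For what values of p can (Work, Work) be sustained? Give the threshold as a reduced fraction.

With no time discounting, the continuation probability p plays the role of the discount factor.
Grim-trigger IC: 12/(1−p) ≥ 20 + 5p/(1−p) ⇒ p ≥ (20−12)/(20−5) = 8/15.

8/15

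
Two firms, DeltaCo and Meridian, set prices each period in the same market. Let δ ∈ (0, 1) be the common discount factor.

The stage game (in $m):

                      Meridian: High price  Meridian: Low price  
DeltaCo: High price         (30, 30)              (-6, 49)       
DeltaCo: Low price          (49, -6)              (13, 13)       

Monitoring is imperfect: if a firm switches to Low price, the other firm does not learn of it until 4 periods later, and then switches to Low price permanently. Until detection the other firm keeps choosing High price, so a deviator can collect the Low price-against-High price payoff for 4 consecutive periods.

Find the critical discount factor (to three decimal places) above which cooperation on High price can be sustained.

A deviator earns 49 for 4 periods, then 13 forever; cooperating earns 30 forever. Multiplying the IC by (1−δ):
30 ≥ 49(1−δ^4) + 13δ^4, so 36·δ^4 ≥ 19 and δ^4 ≥ 19/36.
δ ≥ (19/36)^(1/4) ≈ 0.852.

0.852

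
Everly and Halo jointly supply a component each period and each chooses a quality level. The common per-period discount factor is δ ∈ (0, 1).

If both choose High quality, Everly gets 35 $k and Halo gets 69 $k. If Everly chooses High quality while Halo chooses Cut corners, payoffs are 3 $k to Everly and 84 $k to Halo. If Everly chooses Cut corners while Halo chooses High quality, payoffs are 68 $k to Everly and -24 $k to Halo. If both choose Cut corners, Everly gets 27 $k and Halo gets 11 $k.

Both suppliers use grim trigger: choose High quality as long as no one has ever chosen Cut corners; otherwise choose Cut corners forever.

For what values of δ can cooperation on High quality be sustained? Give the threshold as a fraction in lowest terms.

Everly's threshold: (68−35)/(68−27) = 33/41.
Halo's threshold: (84−69)/(84−11) = 15/73.
33/41 > 15/73, so Everly binds and δ* = 33/41.

33/41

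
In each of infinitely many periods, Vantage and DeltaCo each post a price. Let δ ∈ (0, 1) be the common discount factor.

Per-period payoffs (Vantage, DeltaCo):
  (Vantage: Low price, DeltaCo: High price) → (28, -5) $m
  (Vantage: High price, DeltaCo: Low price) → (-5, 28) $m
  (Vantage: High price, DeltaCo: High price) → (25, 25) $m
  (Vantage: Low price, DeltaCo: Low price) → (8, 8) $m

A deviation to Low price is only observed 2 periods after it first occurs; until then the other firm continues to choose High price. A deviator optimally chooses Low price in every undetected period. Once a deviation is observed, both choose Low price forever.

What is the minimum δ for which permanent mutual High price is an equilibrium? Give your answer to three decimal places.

Deviating for the 2 undetected periods gains 28−25 = 3 per period over cooperation, then loses 25−8 = 17 per period forever once punishment starts.
Gain: 3(1 + δ + … + δ^1); loss: 17·δ^2/(1−δ).
No profitable deviation ⇔ 3(1−δ^2) ≤ 17·δ^2, i.e. δ^2 ≥ 3/(3+17) = 3/20.
Hence δ ≥ (3/20)^(1/2) ≈ 0.387.

0.387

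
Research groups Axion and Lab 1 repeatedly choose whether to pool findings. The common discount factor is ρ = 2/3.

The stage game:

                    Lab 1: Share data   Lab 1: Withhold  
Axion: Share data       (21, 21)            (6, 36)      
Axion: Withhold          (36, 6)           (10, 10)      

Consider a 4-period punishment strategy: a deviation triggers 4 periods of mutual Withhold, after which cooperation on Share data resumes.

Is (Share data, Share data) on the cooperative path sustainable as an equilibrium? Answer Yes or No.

Yes

A one-shot deviation gives 36 now, then 10 for 4 periods, then back to 21.
Gain from deviating: (36−21) today; loss: (21−10) in each of the next 4 periods.
No-deviation condition: (21−10)(ρ+…+ρ^4) ≥ 36−21, i.e. ρ+…+ρ^4 ≥ 15/11.
At ρ = 2/3: ρ+…+ρ^4 = 1.6049 ≥ 1.3636.
So cooperation is sustainable.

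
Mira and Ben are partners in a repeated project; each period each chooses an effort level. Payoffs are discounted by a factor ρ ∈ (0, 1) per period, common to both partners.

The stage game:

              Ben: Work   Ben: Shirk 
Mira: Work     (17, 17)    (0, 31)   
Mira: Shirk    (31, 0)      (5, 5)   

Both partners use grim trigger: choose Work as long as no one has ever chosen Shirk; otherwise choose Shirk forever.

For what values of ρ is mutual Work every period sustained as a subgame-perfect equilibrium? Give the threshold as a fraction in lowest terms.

17/(1−ρ) ≥ 31 + 5ρ/(1−ρ)
17 ≥ 31 − 26ρ
ρ ≥ 14/26 = 7/13.

7/13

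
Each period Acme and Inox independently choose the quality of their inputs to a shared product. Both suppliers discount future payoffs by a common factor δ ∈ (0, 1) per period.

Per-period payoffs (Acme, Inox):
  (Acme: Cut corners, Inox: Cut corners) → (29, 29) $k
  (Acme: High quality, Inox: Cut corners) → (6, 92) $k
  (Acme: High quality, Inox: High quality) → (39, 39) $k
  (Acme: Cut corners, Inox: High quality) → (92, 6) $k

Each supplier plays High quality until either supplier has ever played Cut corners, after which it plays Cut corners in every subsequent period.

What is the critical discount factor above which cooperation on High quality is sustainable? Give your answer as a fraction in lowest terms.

39/(1−δ) ≥ 92 + 29δ/(1−δ)
39 ≥ 92 − 63δ
δ ≥ 53/63.

53/63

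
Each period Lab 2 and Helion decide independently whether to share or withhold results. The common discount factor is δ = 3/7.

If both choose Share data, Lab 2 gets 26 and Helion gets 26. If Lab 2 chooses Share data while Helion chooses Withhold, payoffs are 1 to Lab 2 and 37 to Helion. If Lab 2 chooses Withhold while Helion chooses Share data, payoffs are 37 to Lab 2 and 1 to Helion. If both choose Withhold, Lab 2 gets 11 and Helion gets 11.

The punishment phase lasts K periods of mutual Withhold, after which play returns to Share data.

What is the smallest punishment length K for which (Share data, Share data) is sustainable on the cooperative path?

No profitable deviation requires (26−11)(δ+…+δ^K) ≥ 37−26, i.e. δ+…+δ^K ≥ 11/15 ≈ 0.7333.
With δ = 3/7, the partial sums are K=1: 0.4286, K=2: 0.6122, K=3: 0.6910, K=4: 0.7247, K=5: 0.7392.
K = 5 is the first length at which the sum reaches 0.7333.

5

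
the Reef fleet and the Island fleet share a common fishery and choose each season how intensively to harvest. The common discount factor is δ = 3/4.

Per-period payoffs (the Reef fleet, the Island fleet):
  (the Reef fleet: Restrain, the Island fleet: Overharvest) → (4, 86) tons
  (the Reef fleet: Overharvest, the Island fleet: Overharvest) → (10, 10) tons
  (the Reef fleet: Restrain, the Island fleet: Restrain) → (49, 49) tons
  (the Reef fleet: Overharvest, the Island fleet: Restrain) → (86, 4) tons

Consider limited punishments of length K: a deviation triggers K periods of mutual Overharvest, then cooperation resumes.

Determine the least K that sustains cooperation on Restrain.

IC: δ(1−δ^K)/(1−δ) ≥ (86−49)/(49−10) = 37/39.
With δ = 3/4: need 1 − δ^K ≥ 37/39·(1−3/4)/(3/4), i.e. δ^K ≤ 0.6838.
Since (3/4)^1 = 0.7500 and (3/4)^2 = 0.5625, the smallest such K is 2.

2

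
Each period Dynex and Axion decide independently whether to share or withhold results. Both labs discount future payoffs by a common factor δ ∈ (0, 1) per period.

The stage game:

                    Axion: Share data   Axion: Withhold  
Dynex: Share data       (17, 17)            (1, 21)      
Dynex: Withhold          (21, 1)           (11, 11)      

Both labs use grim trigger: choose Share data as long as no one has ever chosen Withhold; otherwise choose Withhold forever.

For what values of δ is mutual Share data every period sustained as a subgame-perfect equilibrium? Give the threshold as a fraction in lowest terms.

Cooperation forever yields 17 each period: 17/(1−δ).
Deviating yields 21 once, then 11 forever: 21 + 11δ/(1−δ).
No profitable deviation requires 17/(1−δ) ≥ 21 + 11δ/(1−δ).
Multiplying by (1−δ): 17 ≥ 21(1−δ) + 11δ = 21 − 10δ.
So 10δ ≥ 4, i.e. δ ≥ 4/10 = 2/5.

2/5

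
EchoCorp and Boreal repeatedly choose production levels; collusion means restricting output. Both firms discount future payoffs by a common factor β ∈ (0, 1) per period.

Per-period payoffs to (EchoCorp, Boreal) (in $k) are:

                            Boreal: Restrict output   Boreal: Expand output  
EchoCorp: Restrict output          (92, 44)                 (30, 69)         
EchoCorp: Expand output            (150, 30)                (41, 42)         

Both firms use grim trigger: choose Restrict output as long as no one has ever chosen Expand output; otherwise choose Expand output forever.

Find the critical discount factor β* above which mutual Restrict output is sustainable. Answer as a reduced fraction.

EchoCorp's threshold: (150−92)/(150−41) = 58/109.
Boreal's threshold: (69−44)/(69−42) = 25/27.
58/109 < 25/27, so Boreal binds and β* = 25/27.

25/27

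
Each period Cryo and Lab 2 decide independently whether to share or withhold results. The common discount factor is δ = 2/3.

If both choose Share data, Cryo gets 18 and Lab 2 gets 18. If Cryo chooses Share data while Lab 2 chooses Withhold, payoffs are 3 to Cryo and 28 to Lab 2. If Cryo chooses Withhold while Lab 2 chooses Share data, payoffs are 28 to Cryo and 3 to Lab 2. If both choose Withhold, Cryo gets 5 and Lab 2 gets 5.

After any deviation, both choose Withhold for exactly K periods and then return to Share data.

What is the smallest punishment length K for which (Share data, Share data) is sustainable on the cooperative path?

IC: δ(1−δ^K)/(1−δ) ≥ (28−18)/(18−5) = 10/13.
With δ = 2/3: need 1 − δ^K ≥ 10/13·(1−2/3)/(2/3), i.e. δ^K ≤ 0.6154.
Since (2/3)^1 = 0.6667 and (2/3)^2 = 0.4444, the smallest such K is 2.

2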